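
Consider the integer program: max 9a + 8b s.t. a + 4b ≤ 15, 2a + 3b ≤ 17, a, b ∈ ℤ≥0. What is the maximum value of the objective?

Relaxing integrality, the LP optimum is 76.50 at (a,b) = (8.5, 0), which is not an integer point.
(a,b)=(8,0): 1·8+4·0=8≤15, 2·8+3·0=16≤17, objective 72.
(a,b)=(7,1): 1·7+4·1=11≤15, 2·7+3·1=17≤17, objective 71.
(a,b)=(7,0): 1·7+4·0=7≤15, 2·7+3·0=14≤17, objective 63.
No feasible integer point exceeds 72.

72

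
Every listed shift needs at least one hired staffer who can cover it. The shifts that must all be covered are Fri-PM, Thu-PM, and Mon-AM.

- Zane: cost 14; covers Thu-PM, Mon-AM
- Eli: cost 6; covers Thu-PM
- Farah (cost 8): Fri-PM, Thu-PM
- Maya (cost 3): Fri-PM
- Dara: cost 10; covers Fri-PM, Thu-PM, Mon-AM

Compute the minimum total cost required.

10

The greedy cost-per-new-shift heuristic would pick Maya and Dara for 13, but a cheaper cover exists.
Dara alone covers Fri-PM, Thu-PM, Mon-AM — every shift.
Total cost: 10.
No cover costs less than 10.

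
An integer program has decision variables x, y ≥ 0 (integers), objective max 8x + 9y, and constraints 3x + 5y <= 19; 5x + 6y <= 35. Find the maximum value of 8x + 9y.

48

(x,y)=(6,0) is feasible, giving 48.
(x,y)=(5,0) is feasible, giving 40.
The best lattice point is (6,0), giving 48.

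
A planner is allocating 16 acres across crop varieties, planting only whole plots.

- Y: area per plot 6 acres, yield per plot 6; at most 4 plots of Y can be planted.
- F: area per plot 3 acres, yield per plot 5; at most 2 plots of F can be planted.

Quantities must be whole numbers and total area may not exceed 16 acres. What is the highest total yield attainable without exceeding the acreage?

17

F has the best ratio (5/3); taking only F gives at most 2×5 = 10 (stopped by the supply cap of 2).
Mixing does better — 2×Y and 1×F: area 15 ≤ 16, yield 2·6 + 1·5 = 17.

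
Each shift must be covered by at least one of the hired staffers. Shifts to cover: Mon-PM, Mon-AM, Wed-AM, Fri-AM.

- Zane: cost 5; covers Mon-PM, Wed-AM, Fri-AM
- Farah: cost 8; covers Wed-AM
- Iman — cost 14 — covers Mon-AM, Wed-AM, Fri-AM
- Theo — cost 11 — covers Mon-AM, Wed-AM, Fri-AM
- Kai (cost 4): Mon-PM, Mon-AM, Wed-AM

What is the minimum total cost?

9

Choose Zane and Kai: together they cover Mon-PM, Mon-AM, Wed-AM, Fri-AM — every shift.
Total cost: 5 + 4 = 9.
No cover costs less than 9.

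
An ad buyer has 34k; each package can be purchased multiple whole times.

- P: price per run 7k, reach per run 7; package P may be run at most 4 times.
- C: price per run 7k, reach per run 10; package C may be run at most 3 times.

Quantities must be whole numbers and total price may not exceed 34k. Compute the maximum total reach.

37

C has the best ratio (10/7); taking only C gives at most 3×10 = 30 (stopped by the supply cap of 3).
Mixing does better — 1×P and 3×C: price 28 ≤ 34, reach 1·7 + 3·10 = 37.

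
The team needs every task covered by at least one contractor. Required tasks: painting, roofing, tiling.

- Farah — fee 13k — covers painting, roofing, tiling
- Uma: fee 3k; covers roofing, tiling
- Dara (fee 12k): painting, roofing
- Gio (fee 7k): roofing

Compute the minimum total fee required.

13

The greedy cost-per-new-task heuristic would pick Uma and Dara for 15, but a cheaper cover exists.
Farah alone covers painting, roofing, tiling — every task.
Total fee: 13.
No cover costs less than 13.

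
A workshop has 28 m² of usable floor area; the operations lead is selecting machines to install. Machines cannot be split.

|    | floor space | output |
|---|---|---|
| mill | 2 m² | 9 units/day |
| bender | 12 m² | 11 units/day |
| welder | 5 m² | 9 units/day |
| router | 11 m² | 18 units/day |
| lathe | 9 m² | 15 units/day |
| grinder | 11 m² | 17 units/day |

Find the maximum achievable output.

Take mill, welder, router, and lathe: floor space 2 + 5 + 11 + 9 = 27 ≤ 28, output 9 + 9 + 18 + 15 = 51.
No other feasible combination does better.

51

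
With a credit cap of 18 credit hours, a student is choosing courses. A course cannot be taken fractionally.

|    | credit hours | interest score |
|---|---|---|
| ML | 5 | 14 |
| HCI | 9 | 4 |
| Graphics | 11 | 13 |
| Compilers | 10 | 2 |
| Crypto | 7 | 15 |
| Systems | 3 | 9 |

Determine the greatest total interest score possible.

This is a 0-1 knapsack instance.
Graphics + Crypto: credit hours 11 + 7 = 18 ≤ 18, interest score 13 + 15 = 28.
ML + Crypto + Systems: credit hours 5 + 7 + 3 = 15 ≤ 18, interest score 14 + 15 + 9 = 38.
ML + Crypto: credit hours 5 + 7 = 12 ≤ 18, interest score 14 + 15 = 29.
Best is ML, Crypto, and Systems with total interest score 38.

38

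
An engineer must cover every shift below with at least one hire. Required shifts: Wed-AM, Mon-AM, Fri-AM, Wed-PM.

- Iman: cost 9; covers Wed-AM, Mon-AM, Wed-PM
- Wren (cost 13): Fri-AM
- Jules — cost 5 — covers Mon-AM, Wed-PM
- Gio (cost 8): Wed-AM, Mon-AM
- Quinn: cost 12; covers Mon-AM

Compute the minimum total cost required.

The greedy cost-per-new-shift heuristic would pick Jules, Gio, and Wren for 26, but a cheaper cover exists.
Choose Iman and Wren: together they cover Wed-AM, Mon-AM, Fri-AM, Wed-PM — every shift.
Total cost: 9 + 13 = 22.
No cover costs less than 22.

22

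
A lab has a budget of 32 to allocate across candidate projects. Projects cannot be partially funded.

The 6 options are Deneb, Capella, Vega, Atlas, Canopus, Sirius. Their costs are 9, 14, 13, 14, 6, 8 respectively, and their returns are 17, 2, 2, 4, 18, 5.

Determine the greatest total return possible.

Allowing fractional choices, the relaxed optimum would be about 42.6, but projects are indivisible.
Deneb + Atlas + Canopus: cost 9 + 14 + 6 = 29 ≤ 32, return 17 + 4 + 18 = 39.
Deneb + Vega + Canopus: cost 9 + 13 + 6 = 28 ≤ 32, return 17 + 2 + 18 = 37.
Deneb + Canopus + Sirius: cost 9 + 6 + 8 = 23 ≤ 32, return 17 + 18 + 5 = 40.
Best is Deneb, Canopus, and Sirius with total return 40.

40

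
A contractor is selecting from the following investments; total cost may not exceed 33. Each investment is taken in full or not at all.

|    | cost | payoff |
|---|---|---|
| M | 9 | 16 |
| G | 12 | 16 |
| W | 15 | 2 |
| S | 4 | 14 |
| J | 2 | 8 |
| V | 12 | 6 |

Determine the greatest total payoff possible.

Take M, G, S, and J: cost 9 + 12 + 4 + 2 = 27 ≤ 33, payoff 16 + 16 + 14 + 8 = 54.
No other feasible combination does better.

54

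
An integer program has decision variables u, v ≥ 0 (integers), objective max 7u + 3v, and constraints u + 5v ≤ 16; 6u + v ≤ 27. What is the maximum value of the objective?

The continuous relaxation peaks at (4.1, 2.38) with value 35.86; rounding to a feasible lattice point costs some objective.
(u,v)=(4,2): 1·4+5·2=14≤16, 6·4+1·2=26≤27, objective 34.
(u,v)=(4,1): 1·4+5·1=9≤16, 6·4+1·1=25≤27, objective 31.
(u,v)=(3,2): 1·3+5·2=13≤16, 6·3+1·2=20≤27, objective 27.
No feasible integer point exceeds 34.

34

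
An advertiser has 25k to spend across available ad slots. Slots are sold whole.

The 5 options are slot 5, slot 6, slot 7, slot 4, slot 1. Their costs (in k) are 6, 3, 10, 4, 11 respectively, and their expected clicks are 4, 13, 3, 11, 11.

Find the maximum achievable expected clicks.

39

Allowing fractional choices, the relaxed optimum would be about 39.3, but ad slots are indivisible.
slot 6 + slot 4 + slot 1: cost 3 + 4 + 11 = 18 ≤ 25, expected clicks 13 + 11 + 11 = 35.
slot 5 + slot 6 + slot 7 + slot 4: cost 6 + 3 + 10 + 4 = 23 ≤ 25, expected clicks 4 + 13 + 3 + 11 = 31.
slot 5 + slot 6 + slot 4 + slot 1: cost 6 + 3 + 4 + 11 = 24 ≤ 25, expected clicks 4 + 13 + 11 + 11 = 39.
Best is slot 5, slot 6, slot 4, and slot 1 with total expected clicks 39.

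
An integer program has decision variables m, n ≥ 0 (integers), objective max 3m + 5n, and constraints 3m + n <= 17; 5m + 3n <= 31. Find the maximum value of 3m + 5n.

(m,n)=(0,10): 3·0+1·10=10≤17, 5·0+3·10=30≤31, objective 50.
(m,n)=(0,9): 3·0+1·9=9≤17, 5·0+3·9=27≤31, objective 45.
Maximum is 50 at (m,n)=(0,10).

50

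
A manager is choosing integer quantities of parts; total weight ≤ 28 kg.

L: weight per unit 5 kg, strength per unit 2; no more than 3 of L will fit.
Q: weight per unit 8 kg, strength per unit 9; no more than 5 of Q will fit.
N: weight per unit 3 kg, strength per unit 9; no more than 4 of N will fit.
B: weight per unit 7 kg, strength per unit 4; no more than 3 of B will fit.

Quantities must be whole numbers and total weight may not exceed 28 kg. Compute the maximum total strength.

54

N has the best ratio (9/3); taking only N gives at most 4×9 = 36 (stopped by the supply cap of 4).
Mixing does better — 2×Q and 4×N: weight 28 ≤ 28, strength 2·9 + 4·9 = 54.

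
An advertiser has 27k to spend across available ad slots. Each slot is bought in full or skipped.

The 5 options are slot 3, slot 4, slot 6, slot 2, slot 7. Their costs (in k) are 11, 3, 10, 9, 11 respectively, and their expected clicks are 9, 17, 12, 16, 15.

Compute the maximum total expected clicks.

48

Take slot 4, slot 2, and slot 7: cost 3 + 9 + 11 = 23 ≤ 27, expected clicks 17 + 16 + 15 = 48.
No other feasible combination does better.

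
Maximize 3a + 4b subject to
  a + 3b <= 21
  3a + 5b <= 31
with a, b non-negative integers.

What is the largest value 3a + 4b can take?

30

(a,b)=(10,0) is feasible, giving 30.
(a,b)=(9,0) is feasible, giving 27.
The best lattice point is (10,0), giving 30.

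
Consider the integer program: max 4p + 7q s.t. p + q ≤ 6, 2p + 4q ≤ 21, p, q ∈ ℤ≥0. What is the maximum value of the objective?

(p,q)=(2,4) is feasible, giving 36.
(p,q)=(0,5) is feasible, giving 35.
(p,q)=(3,3) is feasible, giving 33.
The best lattice point is (2,4), giving 36.

36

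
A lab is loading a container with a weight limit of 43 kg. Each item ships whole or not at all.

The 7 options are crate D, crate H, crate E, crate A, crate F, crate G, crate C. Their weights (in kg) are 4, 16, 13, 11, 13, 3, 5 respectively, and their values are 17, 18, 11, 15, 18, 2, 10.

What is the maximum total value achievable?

crate D + crate H + crate F + crate C: weight 4 + 16 + 13 + 5 = 38 ≤ 43, value 17 + 18 + 18 + 10 = 63.
crate D + crate H + crate F + crate G + crate C: weight 4 + 16 + 13 + 3 + 5 = 41 ≤ 43, value 17 + 18 + 18 + 2 + 10 = 65.
Best is crate D, crate H, crate F, crate G, and crate C with total value 65.

65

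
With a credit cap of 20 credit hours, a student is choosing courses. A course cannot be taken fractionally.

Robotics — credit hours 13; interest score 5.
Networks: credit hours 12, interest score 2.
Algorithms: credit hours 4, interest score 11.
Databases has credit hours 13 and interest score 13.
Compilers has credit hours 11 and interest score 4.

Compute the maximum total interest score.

24

Take Algorithms and Databases: credit hours 4 + 13 = 17 ≤ 20, interest score 11 + 13 = 24.
No other feasible combination does better.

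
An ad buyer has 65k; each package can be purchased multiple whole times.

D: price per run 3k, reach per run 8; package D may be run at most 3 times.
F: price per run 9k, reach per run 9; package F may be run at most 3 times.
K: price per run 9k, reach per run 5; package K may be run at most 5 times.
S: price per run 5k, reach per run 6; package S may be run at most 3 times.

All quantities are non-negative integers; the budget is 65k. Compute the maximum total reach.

74

Take 3×D, 3×F, 1×K, and 3×S: price 60 ≤ 65, reach 3·8 + 3·9 + 1·5 + 3·6 = 74.
D has the best ratio (8/3) and is taken to its limit of 3; remaining capacity is filled optimally with the others.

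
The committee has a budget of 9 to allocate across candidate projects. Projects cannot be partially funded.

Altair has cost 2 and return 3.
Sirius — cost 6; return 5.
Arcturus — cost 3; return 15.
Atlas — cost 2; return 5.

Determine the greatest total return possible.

23

This is a 0-1 knapsack instance.
Allowing fractional choices, the relaxed optimum would be about 24.7, but projects are indivisible.
Sirius + Arcturus: cost 6 + 3 = 9 ≤ 9, return 5 + 15 = 20.
Altair + Arcturus + Atlas: cost 2 + 3 + 2 = 7 ≤ 9, return 3 + 15 + 5 = 23.
Arcturus + Atlas: cost 3 + 2 = 5 ≤ 9, return 15 + 5 = 20.
Best is Altair, Arcturus, and Atlas with total return 23.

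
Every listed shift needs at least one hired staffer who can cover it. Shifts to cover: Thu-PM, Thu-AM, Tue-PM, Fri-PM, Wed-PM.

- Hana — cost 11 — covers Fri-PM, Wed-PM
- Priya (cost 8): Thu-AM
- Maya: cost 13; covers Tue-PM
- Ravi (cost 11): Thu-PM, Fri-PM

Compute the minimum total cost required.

Choose Hana, Priya, Maya, and Ravi: together they cover Thu-PM, Thu-AM, Tue-PM, Fri-PM, Wed-PM — every shift.
Total cost: 11 + 8 + 13 + 11 = 43.
No cover costs less than 43.

43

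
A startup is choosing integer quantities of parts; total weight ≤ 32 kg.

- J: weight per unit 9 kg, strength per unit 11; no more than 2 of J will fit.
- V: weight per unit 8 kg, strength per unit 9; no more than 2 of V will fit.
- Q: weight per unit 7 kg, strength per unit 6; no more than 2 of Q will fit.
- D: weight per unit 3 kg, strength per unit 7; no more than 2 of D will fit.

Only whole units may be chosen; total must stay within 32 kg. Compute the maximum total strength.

2×J, 1×V, and 2×D: weight 32 ≤ 32, strength 2·11 + 1·9 + 2·7 = 45.
1×J, 2×V, and 2×D: weight 31 ≤ 32, strength 1·11 + 2·9 + 2·7 = 43.
Best is 45.

45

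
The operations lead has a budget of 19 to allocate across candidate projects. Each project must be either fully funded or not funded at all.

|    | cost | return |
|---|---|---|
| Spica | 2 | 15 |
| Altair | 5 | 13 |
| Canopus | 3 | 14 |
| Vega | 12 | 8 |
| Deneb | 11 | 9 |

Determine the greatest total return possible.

Treat it as a binary knapsack problem.
Allowing fractional choices, the relaxed optimum would be about 49.4, but projects are indivisible.
Spica + Canopus + Vega: cost 2 + 3 + 12 = 17 ≤ 19, return 15 + 14 + 8 = 37.
Spica + Altair + Canopus: cost 2 + 5 + 3 = 10 ≤ 19, return 15 + 13 + 14 = 42.
Spica + Canopus + Deneb: cost 2 + 3 + 11 = 16 ≤ 19, return 15 + 14 + 9 = 38.
Best is Spica, Altair, and Canopus with total return 42.

42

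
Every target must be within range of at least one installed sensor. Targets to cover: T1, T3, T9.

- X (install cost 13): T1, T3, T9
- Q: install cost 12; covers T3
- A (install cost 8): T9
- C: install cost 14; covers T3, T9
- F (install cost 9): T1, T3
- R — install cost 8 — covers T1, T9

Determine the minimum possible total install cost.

The greedy cost-per-new-target heuristic would pick R and F for 17, but a cheaper cover exists.
X alone covers T1, T3, T9 — every target.
Total install cost: 13.
No cover costs less than 13.

13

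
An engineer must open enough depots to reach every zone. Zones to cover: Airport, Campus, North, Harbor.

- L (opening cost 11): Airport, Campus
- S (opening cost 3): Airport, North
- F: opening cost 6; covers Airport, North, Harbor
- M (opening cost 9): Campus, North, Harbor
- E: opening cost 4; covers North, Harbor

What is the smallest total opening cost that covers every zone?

12

This is a weighted set-cover instance.
The greedy cost-per-new-zone heuristic would pick S, E, and M for 16, but a cheaper cover exists.
Choose S and M: together they cover Airport, Campus, North, Harbor — every zone.
Total opening cost: 3 + 9 = 12.
No cover costs less than 12.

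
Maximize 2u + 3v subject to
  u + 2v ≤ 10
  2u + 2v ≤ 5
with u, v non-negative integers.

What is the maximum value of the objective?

6

Relaxing integrality, the LP optimum is 7.50 at (u,v) = (0, 2.5), which is not an integer point.
(u,v)=(0,2): 1·0+2·2=4≤10, 2·0+2·2=4≤5, objective 6.
(u,v)=(1,1): 1·1+2·1=3≤10, 2·1+2·1=4≤5, objective 5.
No feasible integer point exceeds 6.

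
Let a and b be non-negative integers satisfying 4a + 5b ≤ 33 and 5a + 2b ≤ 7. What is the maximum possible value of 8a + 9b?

The continuous relaxation peaks at (0, 3.5) with value 31.50; rounding to a feasible lattice point costs some objective.
(a,b)=(0,3): 4·0+5·3=15≤33, 5·0+2·3=6≤7, objective 27.
(a,b)=(0,2): 4·0+5·2=10≤33, 5·0+2·2=4≤7, objective 18.
Maximum is 27 at (a,b)=(0,3).

27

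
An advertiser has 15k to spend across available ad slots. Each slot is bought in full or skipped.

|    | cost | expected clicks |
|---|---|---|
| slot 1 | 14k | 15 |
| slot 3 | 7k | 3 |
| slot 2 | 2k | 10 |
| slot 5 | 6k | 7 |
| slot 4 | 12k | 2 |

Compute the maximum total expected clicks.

Treat it as a binary knapsack problem.
Take slot 3, slot 2, and slot 5: cost 7 + 2 + 6 = 15 ≤ 15, expected clicks 3 + 10 + 7 = 20.
No other feasible combination does better.

20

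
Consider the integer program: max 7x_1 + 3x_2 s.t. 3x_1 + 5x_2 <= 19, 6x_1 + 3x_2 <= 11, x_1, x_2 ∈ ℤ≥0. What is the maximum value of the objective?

10

Relaxing integrality, the LP optimum is 12.83 at (x_1,x_2) = (1.83, 0), which is not an integer point.
(x_1,x_2)=(1,1): 3·1+5·1=8≤19, 6·1+3·1=9≤11, objective 10.
(x_1,x_2)=(1,0): 3·1+5·0=3≤19, 6·1+3·0=6≤11, objective 7.
(x_1,x_2)=(0,2): 3·0+5·2=10≤19, 6·0+3·2=6≤11, objective 6.
(x_1,x_2)=(0,1): 3·0+5·1=5≤19, 6·0+3·1=3≤11, objective 3.
The best lattice point is (1,1), giving 10.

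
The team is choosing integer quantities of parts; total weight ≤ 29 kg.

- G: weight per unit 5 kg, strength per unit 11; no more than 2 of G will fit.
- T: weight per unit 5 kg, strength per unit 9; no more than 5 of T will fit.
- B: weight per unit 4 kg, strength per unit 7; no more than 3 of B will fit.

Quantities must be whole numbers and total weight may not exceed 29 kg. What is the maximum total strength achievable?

56

1×G, 4×T, and 1×B: weight 29 ≤ 29, strength 1·11 + 4·9 + 1·7 = 54.
2×G, 3×T, and 1×B: weight 29 ≤ 29, strength 2·11 + 3·9 + 1·7 = 56.
Best is 56.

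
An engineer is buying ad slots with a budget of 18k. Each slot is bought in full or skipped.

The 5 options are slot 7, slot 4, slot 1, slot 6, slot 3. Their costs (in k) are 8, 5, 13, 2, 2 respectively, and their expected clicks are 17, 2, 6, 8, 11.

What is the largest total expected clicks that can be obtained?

38

Take slot 7, slot 4, slot 6, and slot 3: cost 8 + 5 + 2 + 2 = 17 ≤ 18, expected clicks 17 + 2 + 8 + 11 = 38.
No other feasible combination does better.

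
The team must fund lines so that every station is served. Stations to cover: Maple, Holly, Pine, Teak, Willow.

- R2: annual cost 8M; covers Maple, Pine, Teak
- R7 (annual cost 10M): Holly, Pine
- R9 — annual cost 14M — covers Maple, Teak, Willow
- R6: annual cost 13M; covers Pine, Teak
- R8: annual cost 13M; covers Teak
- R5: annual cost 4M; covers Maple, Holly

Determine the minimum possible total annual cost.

24

The greedy cost-per-new-station heuristic would pick R5, R2, and R9 for 26, but a cheaper cover exists.
Choose R7 and R9: together they cover Maple, Holly, Pine, Teak, Willow — every station.
Total annual cost: 10 + 14 = 24.
No cover costs less than 24.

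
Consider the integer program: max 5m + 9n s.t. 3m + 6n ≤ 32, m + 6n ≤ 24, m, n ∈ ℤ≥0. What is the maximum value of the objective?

50

(m,n)=(10,0): 3·10+6·0=30≤32, 1·10+6·0=10≤24, objective 50.
(m,n)=(9,0): 3·9+6·0=27≤32, 1·9+6·0=9≤24, objective 45.
Maximum is 50 at (m,n)=(10,0).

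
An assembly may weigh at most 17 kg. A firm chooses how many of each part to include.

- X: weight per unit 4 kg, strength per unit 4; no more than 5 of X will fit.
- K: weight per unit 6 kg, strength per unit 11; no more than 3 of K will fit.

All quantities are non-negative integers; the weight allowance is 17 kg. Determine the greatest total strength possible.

26

K has the best ratio (11/6); taking only K gives at most 2×11 = 22 (stopped by the weight limit).
Mixing does better — 1×X and 2×K: weight 16 ≤ 17, strength 1·4 + 2·11 = 26.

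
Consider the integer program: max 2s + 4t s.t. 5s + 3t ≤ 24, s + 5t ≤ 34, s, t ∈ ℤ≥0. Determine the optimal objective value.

The continuous relaxation peaks at (0.818, 6.64) with value 28.18; rounding to a feasible lattice point costs some objective.
(s,t)=(1,6): 5·1+3·6=23≤24, 1·1+5·6=31≤34, objective 26.
(s,t)=(0,6): 5·0+3·6=18≤24, 1·0+5·6=30≤34, objective 24.
(s,t)=(1,5): 5·1+3·5=20≤24, 1·1+5·5=26≤34, objective 22.
(s,t)=(0,5): 5·0+3·5=15≤24, 1·0+5·5=25≤34, objective 20.
Maximum is 26 at (s,t)=(1,6).

26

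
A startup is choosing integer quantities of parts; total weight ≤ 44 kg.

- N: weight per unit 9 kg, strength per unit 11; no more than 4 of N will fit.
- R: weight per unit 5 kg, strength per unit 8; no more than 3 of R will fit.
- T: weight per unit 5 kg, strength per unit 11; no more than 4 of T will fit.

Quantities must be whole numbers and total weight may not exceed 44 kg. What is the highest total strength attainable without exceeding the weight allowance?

79

T has the best ratio (11/5); taking only T gives at most 4×11 = 44 (stopped by the supply cap of 4).
Mixing does better — 1×N, 3×R, and 4×T: weight 44 ≤ 44, strength 1·11 + 3·8 + 4·11 = 79.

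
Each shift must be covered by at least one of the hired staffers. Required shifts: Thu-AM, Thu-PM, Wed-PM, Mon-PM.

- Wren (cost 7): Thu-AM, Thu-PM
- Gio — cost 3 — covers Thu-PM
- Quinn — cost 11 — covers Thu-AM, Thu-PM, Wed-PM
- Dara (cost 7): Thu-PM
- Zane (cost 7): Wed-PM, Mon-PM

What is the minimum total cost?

The greedy cost-per-new-shift heuristic would pick Gio, Zane, and Wren for 17, but a cheaper cover exists.
Choose Wren and Zane: together they cover Thu-AM, Thu-PM, Wed-PM, Mon-PM — every shift.
Total cost: 7 + 7 = 14.
No cover costs less than 14.

14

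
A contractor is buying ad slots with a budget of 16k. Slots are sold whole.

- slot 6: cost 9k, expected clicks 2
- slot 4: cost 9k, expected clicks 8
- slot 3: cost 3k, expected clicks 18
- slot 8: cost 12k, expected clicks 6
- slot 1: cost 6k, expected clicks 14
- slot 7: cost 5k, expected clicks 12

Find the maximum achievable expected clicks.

This is a 0-1 knapsack instance.
Allowing fractional choices, the relaxed optimum would be about 45.8, but ad slots are indivisible.
slot 3 + slot 1: cost 3 + 6 = 9 ≤ 16, expected clicks 18 + 14 = 32.
slot 3 + slot 1 + slot 7: cost 3 + 6 + 5 = 14 ≤ 16, expected clicks 18 + 14 + 12 = 44.
Best is slot 3, slot 1, and slot 7 with total expected clicks 44.

44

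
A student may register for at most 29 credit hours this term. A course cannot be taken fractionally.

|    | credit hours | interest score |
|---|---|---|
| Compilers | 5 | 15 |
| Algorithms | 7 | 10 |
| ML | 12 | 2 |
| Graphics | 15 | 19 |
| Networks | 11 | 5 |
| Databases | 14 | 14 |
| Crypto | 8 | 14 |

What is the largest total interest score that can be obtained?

48

This is an integer program with binary decision variables.
Take Compilers, Graphics, and Crypto: credit hours 5 + 15 + 8 = 28 ≤ 29, interest score 15 + 19 + 14 = 48.
No other feasible combination does better.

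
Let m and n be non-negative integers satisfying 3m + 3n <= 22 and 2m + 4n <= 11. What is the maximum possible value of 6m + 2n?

30

Relaxing integrality, the LP optimum is 33.00 at (m,n) = (5.5, 0), which is not an integer point.
(m,n)=(5,0): 3·5+3·0=15≤22, 2·5+4·0=10≤11, objective 30.
(m,n)=(4,0): 3·4+3·0=12≤22, 2·4+4·0=8≤11, objective 24.
Maximum is 30 at (m,n)=(5,0).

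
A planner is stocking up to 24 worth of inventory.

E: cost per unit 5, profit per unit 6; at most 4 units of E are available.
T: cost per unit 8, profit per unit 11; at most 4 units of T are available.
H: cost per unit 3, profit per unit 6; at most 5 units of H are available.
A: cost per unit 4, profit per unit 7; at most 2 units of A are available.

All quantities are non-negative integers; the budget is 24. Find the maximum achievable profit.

Take 5×H and 2×A: cost 23 ≤ 24, profit 5·6 + 2·7 = 44.
H has the best ratio (6/3) and is taken to its limit of 5; remaining capacity is filled optimally with the others.

44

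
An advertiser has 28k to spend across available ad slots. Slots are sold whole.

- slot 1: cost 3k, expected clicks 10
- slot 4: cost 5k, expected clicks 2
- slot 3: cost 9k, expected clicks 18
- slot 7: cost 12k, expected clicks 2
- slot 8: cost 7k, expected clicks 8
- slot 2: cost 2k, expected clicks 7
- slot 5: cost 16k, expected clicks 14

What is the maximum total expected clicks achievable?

45

Allowing fractional choices, the relaxed optimum would be about 49.1, but ad slots are indivisible.
slot 1 + slot 3 + slot 8 + slot 2: cost 3 + 9 + 7 + 2 = 21 ≤ 28, expected clicks 10 + 18 + 8 + 7 = 43.
slot 1 + slot 4 + slot 3 + slot 8 + slot 2: cost 3 + 5 + 9 + 7 + 2 = 26 ≤ 28, expected clicks 10 + 2 + 18 + 8 + 7 = 45.
slot 1 + slot 3 + slot 5: cost 3 + 9 + 16 = 28 ≤ 28, expected clicks 10 + 18 + 14 = 42.
Best is slot 1, slot 4, slot 3, slot 8, and slot 2 with total expected clicks 45.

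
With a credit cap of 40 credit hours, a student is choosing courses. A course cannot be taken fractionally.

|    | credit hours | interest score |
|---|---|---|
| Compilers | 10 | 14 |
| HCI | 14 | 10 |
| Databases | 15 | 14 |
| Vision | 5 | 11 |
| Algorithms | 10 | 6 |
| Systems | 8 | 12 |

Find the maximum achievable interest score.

51

Allowing fractional choices, the relaxed optimum would be about 52.4, but courses are indivisible.
Compilers + HCI + Vision + Systems: credit hours 10 + 14 + 5 + 8 = 37 ≤ 40, interest score 14 + 10 + 11 + 12 = 47.
Compilers + Databases + Vision + Systems: credit hours 10 + 15 + 5 + 8 = 38 ≤ 40, interest score 14 + 14 + 11 + 12 = 51.
Compilers + Databases + Vision + Algorithms: credit hours 10 + 15 + 5 + 10 = 40 ≤ 40, interest score 14 + 14 + 11 + 6 = 45.
Best is Compilers, Databases, Vision, and Systems with total interest score 51.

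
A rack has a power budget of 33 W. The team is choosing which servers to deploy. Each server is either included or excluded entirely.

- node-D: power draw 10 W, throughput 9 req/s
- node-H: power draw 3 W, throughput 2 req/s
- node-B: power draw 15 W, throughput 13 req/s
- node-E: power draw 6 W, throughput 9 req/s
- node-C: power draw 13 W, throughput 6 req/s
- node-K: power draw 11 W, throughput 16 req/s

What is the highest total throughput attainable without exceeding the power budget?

This is an integer program with binary decision variables.
Take node-B, node-E, and node-K: power draw 15 + 6 + 11 = 32 ≤ 33, throughput 13 + 9 + 16 = 38.
No other feasible combination does better.

38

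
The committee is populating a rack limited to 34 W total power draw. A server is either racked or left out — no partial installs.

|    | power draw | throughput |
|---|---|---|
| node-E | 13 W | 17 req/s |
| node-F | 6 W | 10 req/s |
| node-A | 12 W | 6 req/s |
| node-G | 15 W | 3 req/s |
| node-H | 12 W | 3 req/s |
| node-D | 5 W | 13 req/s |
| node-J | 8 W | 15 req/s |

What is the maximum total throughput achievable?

Treat it as a binary knapsack problem.
Allowing fractional choices, the relaxed optimum would be about 56.0, but servers are indivisible.
node-E + node-F + node-D + node-J: power draw 13 + 6 + 5 + 8 = 32 ≤ 34, throughput 17 + 10 + 13 + 15 = 55.
node-F + node-A + node-D + node-J: power draw 6 + 12 + 5 + 8 = 31 ≤ 34, throughput 10 + 6 + 13 + 15 = 44.
node-E + node-D + node-J: power draw 13 + 5 + 8 = 26 ≤ 34, throughput 17 + 13 + 15 = 45.
Best is node-E, node-F, node-D, and node-J with total throughput 55.

55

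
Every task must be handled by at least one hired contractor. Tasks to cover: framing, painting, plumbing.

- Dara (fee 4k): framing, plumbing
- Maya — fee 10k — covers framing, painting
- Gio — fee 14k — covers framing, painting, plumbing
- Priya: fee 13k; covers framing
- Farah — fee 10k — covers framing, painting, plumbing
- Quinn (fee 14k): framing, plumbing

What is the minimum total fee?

The greedy cost-per-new-task heuristic would pick Dara and Maya for 14, but a cheaper cover exists.
Farah alone covers framing, painting, plumbing — every task.
Total fee: 10.
No cover costs less than 10.

10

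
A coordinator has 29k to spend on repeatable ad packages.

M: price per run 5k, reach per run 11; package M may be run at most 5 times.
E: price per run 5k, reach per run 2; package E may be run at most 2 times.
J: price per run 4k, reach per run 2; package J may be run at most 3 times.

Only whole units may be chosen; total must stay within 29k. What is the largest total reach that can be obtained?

57

This is a bounded integer knapsack.
5×M and 1×J: price 29 ≤ 29, reach 5·11 + 1·2 = 57.
5×M: price 25 ≤ 29, reach 5·11 = 55.
Best is 57.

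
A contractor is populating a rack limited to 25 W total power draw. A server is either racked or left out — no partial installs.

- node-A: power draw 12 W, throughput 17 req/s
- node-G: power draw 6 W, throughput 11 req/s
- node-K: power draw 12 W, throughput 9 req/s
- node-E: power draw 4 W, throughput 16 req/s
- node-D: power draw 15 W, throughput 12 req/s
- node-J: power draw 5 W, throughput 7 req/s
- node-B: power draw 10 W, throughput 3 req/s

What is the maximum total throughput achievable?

Take node-A, node-G, and node-E: power draw 12 + 6 + 4 = 22 ≤ 25, throughput 17 + 11 + 16 = 44.
No other feasible combination does better.

44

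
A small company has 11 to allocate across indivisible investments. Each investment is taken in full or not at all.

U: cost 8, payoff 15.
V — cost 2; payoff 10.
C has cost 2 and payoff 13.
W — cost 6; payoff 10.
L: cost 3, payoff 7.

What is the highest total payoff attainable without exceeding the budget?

Allowing fractional choices, the relaxed optimum would be about 37.5, but investments are indivisible.
C + W + L: cost 2 + 6 + 3 = 11 ≤ 11, payoff 13 + 10 + 7 = 30.
V + C + L: cost 2 + 2 + 3 = 7 ≤ 11, payoff 10 + 13 + 7 = 30.
V + C + W: cost 2 + 2 + 6 = 10 ≤ 11, payoff 10 + 13 + 10 = 33.
Best is V, C, and W with total payoff 33.

33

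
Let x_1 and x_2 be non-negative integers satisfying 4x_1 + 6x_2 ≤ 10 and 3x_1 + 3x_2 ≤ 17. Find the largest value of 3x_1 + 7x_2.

10

Relaxing integrality, the LP optimum is 11.67 at (x_1,x_2) = (0, 1.67), which is not an integer point.
(x_1,x_2)=(1,1): 4·1+6·1=10≤10, 3·1+3·1=6≤17, objective 10.
(x_1,x_2)=(0,1): 4·0+6·1=6≤10, 3·0+3·1=3≤17, objective 7.
(x_1,x_2)=(2,0): 4·2+6·0=8≤10, 3·2+3·0=6≤17, objective 6.
No feasible integer point exceeds 10.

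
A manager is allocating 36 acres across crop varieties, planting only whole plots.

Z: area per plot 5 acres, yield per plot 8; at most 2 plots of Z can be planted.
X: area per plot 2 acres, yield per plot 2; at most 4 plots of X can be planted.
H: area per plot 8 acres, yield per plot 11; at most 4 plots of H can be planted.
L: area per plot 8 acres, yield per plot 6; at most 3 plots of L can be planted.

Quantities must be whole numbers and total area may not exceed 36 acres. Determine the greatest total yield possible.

51

Take 2×Z, 1×X, and 3×H: area 36 ≤ 36, yield 2·8 + 1·2 + 3·11 = 51.
Z has the best ratio (8/5) and is taken to its limit of 2; remaining capacity is filled optimally with the others.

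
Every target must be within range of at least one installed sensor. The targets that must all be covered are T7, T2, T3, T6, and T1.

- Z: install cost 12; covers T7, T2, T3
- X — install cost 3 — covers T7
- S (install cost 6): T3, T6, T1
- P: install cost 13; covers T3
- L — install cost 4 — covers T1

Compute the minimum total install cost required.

Choose Z and S: together they cover T7, T2, T3, T6, T1 — every target.
Total install cost: 12 + 6 = 18.

18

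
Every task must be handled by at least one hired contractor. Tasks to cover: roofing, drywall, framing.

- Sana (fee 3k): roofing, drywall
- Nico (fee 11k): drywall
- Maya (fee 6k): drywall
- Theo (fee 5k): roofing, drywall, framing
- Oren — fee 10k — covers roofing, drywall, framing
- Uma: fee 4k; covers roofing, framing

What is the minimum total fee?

Theo alone covers roofing, drywall, framing — every task.
Total fee: 5.

5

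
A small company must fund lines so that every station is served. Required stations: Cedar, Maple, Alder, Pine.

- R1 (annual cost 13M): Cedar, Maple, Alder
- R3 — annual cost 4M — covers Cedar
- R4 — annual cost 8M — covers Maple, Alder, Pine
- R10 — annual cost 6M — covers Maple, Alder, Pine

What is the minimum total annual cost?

Choose R3 and R10: together they cover Cedar, Maple, Alder, Pine — every station.
Total annual cost: 4 + 6 = 10.

10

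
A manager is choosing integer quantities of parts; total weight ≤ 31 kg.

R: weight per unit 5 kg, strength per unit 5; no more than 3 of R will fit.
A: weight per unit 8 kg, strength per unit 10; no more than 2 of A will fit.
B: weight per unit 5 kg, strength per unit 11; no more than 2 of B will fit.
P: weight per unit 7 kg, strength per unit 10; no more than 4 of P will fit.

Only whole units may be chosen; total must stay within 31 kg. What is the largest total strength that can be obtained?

B has the best ratio (11/5); taking only B gives at most 2×11 = 22 (stopped by the supply cap of 2).
Mixing does better — 2×B and 3×P: weight 31 ≤ 31, strength 2·11 + 3·10 = 52.

52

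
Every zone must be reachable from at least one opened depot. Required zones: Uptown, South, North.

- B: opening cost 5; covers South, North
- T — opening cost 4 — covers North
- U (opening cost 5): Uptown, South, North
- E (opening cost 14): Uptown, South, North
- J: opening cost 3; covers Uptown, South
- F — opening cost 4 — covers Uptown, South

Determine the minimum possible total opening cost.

5

This is a weighted set-cover instance.
The greedy cost-per-new-zone heuristic would pick J and T for 7, but a cheaper cover exists.
U alone covers Uptown, South, North — every zone.
Total opening cost: 5.
No cover costs less than 5.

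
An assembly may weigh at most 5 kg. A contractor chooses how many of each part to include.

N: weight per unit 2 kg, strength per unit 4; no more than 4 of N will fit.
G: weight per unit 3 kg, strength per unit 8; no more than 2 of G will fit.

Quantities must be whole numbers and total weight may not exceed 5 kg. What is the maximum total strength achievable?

This is a bounded integer knapsack.
Take 1×N and 1×G: weight 5 ≤ 5, strength 1·4 + 1·8 = 12.
No other integer combination yields more.

12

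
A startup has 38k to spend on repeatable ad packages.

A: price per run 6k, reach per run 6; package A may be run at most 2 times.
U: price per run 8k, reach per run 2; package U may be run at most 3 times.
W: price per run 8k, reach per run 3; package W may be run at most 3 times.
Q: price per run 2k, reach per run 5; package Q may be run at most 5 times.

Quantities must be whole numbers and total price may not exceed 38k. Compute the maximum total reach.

43

This is a bounded integer knapsack.
2×A, 2×W, and 5×Q: price 38 ≤ 38, reach 2·6 + 2·3 + 5·5 = 43.
2×A, 1×U, 1×W, and 5×Q: price 38 ≤ 38, reach 2·6 + 1·2 + 1·3 + 5·5 = 42.
Best is 43.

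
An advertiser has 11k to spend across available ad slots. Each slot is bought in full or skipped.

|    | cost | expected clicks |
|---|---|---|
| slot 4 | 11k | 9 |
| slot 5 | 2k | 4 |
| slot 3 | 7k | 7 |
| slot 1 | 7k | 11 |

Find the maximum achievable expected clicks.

15

Allowing fractional choices, the relaxed optimum would be about 17.0, but ad slots are indivisible.
slot 5 + slot 3: cost 2 + 7 = 9 ≤ 11, expected clicks 4 + 7 = 11.
slot 1: cost 7 ≤ 11, expected clicks 11.
slot 5 + slot 1: cost 2 + 7 = 9 ≤ 11, expected clicks 4 + 11 = 15.
Best is slot 5 and slot 1 with total expected clicks 15.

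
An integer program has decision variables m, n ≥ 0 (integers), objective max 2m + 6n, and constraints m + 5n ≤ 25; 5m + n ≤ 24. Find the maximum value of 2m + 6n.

32

Relaxing integrality, the LP optimum is 33.17 at (m,n) = (3.96, 4.21), which is not an integer point.
(m,n)=(4,4): 1·4+5·4=24≤25, 5·4+1·4=24≤24, objective 32.
(m,n)=(3,4): 1·3+5·4=23≤25, 5·3+1·4=19≤24, objective 30.
(m,n)=(2,4): 1·2+5·4=22≤25, 5·2+1·4=14≤24, objective 28.
No feasible integer point exceeds 32.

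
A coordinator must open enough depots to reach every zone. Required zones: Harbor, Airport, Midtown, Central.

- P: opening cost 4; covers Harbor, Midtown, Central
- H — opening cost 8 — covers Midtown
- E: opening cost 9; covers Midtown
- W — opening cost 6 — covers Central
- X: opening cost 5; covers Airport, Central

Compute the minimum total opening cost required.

9

Choose P and X: together they cover Harbor, Airport, Midtown, Central — every zone.
Total opening cost: 4 + 5 = 9.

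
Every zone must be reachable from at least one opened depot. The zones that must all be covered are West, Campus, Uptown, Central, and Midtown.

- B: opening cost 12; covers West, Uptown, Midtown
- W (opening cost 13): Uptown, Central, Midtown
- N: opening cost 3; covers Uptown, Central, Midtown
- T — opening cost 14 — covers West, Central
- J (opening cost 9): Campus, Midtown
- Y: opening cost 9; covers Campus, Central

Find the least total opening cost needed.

Choose B and Y: together they cover West, Campus, Uptown, Central, Midtown — every zone.
Total opening cost: 12 + 9 = 21.

21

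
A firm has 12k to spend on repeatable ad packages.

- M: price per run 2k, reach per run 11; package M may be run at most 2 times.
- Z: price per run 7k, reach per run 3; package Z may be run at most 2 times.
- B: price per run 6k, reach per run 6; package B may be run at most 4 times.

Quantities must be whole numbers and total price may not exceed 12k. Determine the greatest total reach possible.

2×M and 1×B: price 10 ≤ 12, reach 2·11 + 1·6 = 28.
2×M and 1×Z: price 11 ≤ 12, reach 2·11 + 1·3 = 25.
Best is 28.

28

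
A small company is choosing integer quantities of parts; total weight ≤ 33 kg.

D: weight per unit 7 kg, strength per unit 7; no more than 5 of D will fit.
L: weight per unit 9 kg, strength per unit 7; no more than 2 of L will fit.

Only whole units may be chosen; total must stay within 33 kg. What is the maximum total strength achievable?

This is a bounded integer knapsack.
2×D and 2×L: weight 32 ≤ 33, strength 2·7 + 2·7 = 28.
3×D and 1×L: weight 30 ≤ 33, strength 3·7 + 1·7 = 28.
Best is 28.

28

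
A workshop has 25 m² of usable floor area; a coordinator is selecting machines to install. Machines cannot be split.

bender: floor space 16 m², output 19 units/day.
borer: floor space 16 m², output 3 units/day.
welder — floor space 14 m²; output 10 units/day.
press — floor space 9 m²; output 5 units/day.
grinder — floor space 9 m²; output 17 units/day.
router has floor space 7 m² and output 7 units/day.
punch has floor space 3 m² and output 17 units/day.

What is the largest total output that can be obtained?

Allowing fractional choices, the relaxed optimum would be about 49.4, but machines are indivisible.
grinder + router + punch: floor space 9 + 7 + 3 = 19 ≤ 25, output 17 + 7 + 17 = 41.
press + grinder + punch: floor space 9 + 9 + 3 = 21 ≤ 25, output 5 + 17 + 17 = 39.
Best is grinder, router, and punch with total output 41.

41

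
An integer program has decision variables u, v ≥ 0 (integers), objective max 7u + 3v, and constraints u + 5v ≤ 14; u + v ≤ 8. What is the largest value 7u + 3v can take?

(u,v)=(8,0) is feasible, giving 56.
(u,v)=(7,1) is feasible, giving 52.
(u,v)=(7,0) is feasible, giving 49.
No feasible integer point exceeds 56.

56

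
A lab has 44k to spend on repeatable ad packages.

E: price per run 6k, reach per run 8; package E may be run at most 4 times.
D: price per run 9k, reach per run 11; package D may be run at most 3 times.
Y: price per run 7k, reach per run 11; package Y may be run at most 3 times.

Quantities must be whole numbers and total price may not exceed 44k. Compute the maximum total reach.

2×E, 2×D, and 2×Y: price 44 ≤ 44, reach 2·8 + 2·11 + 2·11 = 60.
2×E, 1×D, and 3×Y: price 42 ≤ 44, reach 2·8 + 1·11 + 3·11 = 60.
Best is 60.

60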